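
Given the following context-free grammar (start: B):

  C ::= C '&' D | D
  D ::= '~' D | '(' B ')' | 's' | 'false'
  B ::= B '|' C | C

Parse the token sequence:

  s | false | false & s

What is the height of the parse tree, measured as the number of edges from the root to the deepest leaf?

5

[B [B [B [C [D s]]] | [C [D false]]] | [C [C [D false]] & [D s]]]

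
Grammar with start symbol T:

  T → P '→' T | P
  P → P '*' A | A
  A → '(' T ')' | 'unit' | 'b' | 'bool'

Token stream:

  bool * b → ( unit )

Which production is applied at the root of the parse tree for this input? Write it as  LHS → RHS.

[T [P [P [A bool]] * [A b]] → [T [P [A ( [T [P [A unit]]] )]]]]

T → P '→' T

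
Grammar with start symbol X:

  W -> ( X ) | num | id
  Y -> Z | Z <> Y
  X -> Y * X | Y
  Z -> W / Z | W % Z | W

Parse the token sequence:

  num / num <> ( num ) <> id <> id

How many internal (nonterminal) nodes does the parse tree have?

[X [Y [Z [W num] / [Z [W num]]] <> [Y [Z [W ( [X [Y [Z [W num]]]] )]] <> [Y [Z [W id]] <> [Y [Z [W id]]]]]]]

19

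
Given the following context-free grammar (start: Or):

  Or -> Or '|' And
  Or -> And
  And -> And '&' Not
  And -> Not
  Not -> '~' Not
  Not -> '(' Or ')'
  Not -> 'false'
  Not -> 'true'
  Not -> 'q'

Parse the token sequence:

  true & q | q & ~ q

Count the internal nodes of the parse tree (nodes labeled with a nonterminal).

[Or [Or [And [And [Not true]] & [Not q]]] | [And [And [Not q]] & [Not ~ [Not q]]]]

11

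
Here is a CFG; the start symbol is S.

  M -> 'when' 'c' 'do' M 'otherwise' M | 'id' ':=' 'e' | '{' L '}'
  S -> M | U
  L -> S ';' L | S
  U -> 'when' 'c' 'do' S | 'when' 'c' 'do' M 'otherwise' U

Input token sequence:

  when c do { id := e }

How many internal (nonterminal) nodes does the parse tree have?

[S [U when c do [S [M { [L [S [M id := e]]] }]]]]

7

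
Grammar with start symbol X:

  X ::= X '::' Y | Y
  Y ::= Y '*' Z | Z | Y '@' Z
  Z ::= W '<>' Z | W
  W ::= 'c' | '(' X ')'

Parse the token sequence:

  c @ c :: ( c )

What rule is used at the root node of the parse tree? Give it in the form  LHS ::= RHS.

[X [X [Y [Y [Z [W c]]] @ [Z [W c]]]] :: [Y [Z [W ( [X [Y [Z [W c]]]] )]]]]

X ::= X '::' Y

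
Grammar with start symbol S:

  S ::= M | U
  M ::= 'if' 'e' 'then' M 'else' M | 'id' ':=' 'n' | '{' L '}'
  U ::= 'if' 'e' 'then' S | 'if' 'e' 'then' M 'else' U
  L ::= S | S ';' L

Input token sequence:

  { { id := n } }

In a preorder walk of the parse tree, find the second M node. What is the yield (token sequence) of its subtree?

{ id := n }

[S [M { [L [S [M { [L [S [M id := n]]] }]]] }]]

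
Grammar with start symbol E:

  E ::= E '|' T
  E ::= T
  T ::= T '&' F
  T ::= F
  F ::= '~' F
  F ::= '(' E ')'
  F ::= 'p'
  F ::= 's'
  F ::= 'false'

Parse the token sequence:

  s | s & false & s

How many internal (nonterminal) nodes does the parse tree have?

[E [E [T [F s]]] | [T [T [T [F s]] & [F false]] & [F s]]]

10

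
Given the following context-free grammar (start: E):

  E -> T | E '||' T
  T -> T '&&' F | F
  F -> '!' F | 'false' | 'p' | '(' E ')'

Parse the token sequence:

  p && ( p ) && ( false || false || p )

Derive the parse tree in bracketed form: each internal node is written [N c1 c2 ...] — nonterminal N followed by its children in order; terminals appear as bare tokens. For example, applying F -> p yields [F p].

[E [T [T [T [F p]] && [F ( [E [T [F p]]] )]] && [F ( [E [E [E [T [F false]]] || [T [F false]]] || [T [F p]]] )]]]

E
T
T && F
T && F && F
F && F && F
p && F && F
p && ( E ) && F
p && ( T ) && F
p && ( F ) && F
p && ( p ) && F
p && ( p ) && ( E )
p && ( p ) && ( E || T )
p && ( p ) && ( E || T || T )
p && ( p ) && ( T || T || T )
p && ( p ) && ( F || T || T )
p && ( p ) && ( false || T || T )
p && ( p ) && ( false || F || T )
p && ( p ) && ( false || false || T )
p && ( p ) && ( false || false || F )
p && ( p ) && ( false || false || p )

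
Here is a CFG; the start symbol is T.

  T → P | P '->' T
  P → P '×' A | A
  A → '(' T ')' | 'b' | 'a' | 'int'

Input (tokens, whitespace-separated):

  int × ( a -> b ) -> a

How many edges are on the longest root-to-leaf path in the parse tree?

7

[T [P [P [A int]] × [A ( [T [P [A a]] -> [T [P [A b]]]] )]] -> [T [P [A a]]]]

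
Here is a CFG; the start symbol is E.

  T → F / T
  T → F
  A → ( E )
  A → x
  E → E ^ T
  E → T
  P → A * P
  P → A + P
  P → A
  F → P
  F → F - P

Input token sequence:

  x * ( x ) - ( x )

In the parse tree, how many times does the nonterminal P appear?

[E [T [F [F [P [A x] * [P [A ( [E [T [F [P [A x]]]]] )]]]] - [P [A ( [E [T [F [P [A x]]]]] )]]]]]

5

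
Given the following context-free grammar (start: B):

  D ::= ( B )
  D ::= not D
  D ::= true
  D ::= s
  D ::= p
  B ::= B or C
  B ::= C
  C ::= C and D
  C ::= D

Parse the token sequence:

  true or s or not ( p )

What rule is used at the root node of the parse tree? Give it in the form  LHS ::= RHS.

[B [B [B [C [D true]]] or [C [D s]]] or [C [D not [D ( [B [C [D p]]] )]]]]

B ::= B or C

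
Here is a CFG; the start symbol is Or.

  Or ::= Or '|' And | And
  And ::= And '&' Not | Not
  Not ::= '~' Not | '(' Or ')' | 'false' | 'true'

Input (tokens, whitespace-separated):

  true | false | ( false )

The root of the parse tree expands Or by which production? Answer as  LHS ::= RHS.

Or ::= Or '|' And

[Or [Or [Or [And [Not true]]] | [And [Not false]]] | [And [Not ( [Or [And [Not false]]] )]]]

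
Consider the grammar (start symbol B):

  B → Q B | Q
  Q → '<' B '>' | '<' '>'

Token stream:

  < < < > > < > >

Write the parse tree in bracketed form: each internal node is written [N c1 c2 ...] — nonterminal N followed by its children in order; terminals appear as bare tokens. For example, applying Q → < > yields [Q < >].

B
Q
< B >
< Q B >
< < B > B >
< < Q > B >
< < < > > B >
< < < > > Q >
< < < > > < > >

[B [Q < [B [Q < [B [Q < >]] >] [B [Q < >]]] >]]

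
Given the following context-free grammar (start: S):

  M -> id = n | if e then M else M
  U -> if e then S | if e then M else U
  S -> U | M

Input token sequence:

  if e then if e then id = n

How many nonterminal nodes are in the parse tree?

6

[S [U if e then [S [U if e then [S [M id = n]]]]]]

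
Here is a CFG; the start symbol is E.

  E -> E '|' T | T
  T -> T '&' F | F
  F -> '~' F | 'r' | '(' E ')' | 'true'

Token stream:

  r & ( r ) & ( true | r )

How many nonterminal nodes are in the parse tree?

[E [T [T [T [F r]] & [F ( [E [T [F r]]] )]] & [F ( [E [E [T [F true]]] | [T [F r]]] )]]]

16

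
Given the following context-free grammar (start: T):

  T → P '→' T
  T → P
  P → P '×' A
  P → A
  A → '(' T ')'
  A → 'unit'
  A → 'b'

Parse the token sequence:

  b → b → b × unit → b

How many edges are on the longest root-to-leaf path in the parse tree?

6

[T [P [A b]] → [T [P [A b]] → [T [P [P [A b]] × [A unit]] → [T [P [A b]]]]]]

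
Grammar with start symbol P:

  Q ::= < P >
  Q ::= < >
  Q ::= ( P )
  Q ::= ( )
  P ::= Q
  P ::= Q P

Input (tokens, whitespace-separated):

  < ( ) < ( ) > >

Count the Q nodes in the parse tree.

4

[P [Q < [P [Q ( )] [P [Q < [P [Q ( )]] >]]] >]]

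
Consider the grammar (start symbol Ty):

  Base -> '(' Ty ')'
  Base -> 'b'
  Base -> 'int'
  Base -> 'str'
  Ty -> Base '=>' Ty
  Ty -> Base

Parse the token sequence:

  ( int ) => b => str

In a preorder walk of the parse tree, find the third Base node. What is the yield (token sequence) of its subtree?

[Ty [Base ( [Ty [Base int]] )] => [Ty [Base b] => [Ty [Base str]]]]

b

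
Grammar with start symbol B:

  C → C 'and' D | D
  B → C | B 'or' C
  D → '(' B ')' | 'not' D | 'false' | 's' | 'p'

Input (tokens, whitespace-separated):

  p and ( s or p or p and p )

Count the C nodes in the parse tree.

6

[B [C [C [D p]] and [D ( [B [B [B [C [D s]]] or [C [D p]]] or [C [C [D p]] and [D p]]] )]]]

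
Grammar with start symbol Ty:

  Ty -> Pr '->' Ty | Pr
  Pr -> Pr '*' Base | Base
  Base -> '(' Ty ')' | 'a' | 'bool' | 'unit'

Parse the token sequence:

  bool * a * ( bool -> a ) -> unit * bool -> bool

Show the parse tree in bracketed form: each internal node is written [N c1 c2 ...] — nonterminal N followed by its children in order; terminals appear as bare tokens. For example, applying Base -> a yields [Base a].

Ty
Pr -> Ty
Pr * Base -> Ty
Pr * Base * Base -> Ty
Base * Base * Base -> Ty
bool * Base * Base -> Ty
bool * a * Base -> Ty
bool * a * ( Ty ) -> Ty
bool * a * ( Pr -> Ty ) -> Ty
bool * a * ( Base -> Ty ) -> Ty
bool * a * ( bool -> Ty ) -> Ty
bool * a * ( bool -> Pr ) -> Ty
bool * a * ( bool -> Base ) -> Ty
bool * a * ( bool -> a ) -> Ty
bool * a * ( bool -> a ) -> Pr -> Ty
bool * a * ( bool -> a ) -> Pr * Base -> Ty
bool * a * ( bool -> a ) -> Base * Base -> Ty
bool * a * ( bool -> a ) -> unit * Base -> Ty
bool * a * ( bool -> a ) -> unit * bool -> Ty
bool * a * ( bool -> a ) -> unit * bool -> Pr
bool * a * ( bool -> a ) -> unit * bool -> Base
bool * a * ( bool -> a ) -> unit * bool -> bool

[Ty [Pr [Pr [Pr [Base bool]] * [Base a]] * [Base ( [Ty [Pr [Base bool]] -> [Ty [Pr [Base a]]]] )]] -> [Ty [Pr [Pr [Base unit]] * [Base bool]] -> [Ty [Pr [Base bool]]]]]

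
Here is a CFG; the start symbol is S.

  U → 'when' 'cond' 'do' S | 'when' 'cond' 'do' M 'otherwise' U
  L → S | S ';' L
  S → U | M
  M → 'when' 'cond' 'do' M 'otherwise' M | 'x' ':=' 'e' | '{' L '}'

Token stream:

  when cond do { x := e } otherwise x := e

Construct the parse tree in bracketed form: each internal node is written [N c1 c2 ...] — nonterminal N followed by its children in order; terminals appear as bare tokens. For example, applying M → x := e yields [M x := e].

[S [M when cond do [M { [L [S [M x := e]]] }] otherwise [M x := e]]]

S
M
when cond do M otherwise M
when cond do { L } otherwise M
when cond do { S } otherwise M
when cond do { M } otherwise M
when cond do { x := e } otherwise M
when cond do { x := e } otherwise x := e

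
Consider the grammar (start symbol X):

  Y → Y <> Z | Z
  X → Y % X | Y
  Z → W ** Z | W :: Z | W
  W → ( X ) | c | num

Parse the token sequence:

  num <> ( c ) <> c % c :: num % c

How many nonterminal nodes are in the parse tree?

[X [Y [Y [Y [Z [W num]]] <> [Z [W ( [X [Y [Z [W c]]]] )]]] <> [Z [W c]]] % [X [Y [Z [W c] :: [Z [W num]]]] % [X [Y [Z [W c]]]]]]

24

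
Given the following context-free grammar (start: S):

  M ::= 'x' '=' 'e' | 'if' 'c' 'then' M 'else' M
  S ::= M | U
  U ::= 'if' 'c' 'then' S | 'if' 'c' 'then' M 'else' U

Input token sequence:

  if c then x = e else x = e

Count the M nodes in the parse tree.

[S [M if c then [M x = e] else [M x = e]]]

3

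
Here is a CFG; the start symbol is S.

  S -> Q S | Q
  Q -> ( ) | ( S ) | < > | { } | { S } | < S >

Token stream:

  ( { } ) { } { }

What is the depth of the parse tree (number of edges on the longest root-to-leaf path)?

4

[S [Q ( [S [Q { }]] )] [S [Q { }] [S [Q { }]]]]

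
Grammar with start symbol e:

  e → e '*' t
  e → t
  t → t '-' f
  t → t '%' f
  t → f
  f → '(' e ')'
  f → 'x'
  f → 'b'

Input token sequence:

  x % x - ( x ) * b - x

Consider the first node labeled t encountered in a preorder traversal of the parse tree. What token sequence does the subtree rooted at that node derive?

x % x - ( x )

[e [e [t [t [t [f x]] % [f x]] - [f ( [e [t [f x]]] )]]] * [t [t [f b]] - [f x]]]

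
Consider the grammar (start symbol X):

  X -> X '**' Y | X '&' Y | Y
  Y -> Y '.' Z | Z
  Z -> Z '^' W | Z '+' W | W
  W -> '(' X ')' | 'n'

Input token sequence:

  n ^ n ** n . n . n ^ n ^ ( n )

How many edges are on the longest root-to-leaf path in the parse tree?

[X [X [Y [Z [Z [W n]] ^ [W n]]]] ** [Y [Y [Y [Z [W n]]] . [Z [W n]]] . [Z [Z [Z [W n]] ^ [W n]] ^ [W ( [X [Y [Z [W n]]]] )]]]]

8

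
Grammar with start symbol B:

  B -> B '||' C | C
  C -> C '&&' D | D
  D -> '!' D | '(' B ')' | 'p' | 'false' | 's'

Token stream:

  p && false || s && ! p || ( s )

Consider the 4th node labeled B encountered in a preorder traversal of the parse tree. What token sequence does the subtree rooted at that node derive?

[B [B [B [C [C [D p]] && [D false]]] || [C [C [D s]] && [D ! [D p]]]] || [C [D ( [B [C [D s]]] )]]]

s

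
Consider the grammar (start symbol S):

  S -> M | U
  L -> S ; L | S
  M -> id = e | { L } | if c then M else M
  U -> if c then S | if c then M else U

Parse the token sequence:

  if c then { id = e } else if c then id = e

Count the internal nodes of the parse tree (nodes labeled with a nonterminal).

9

[S [U if c then [M { [L [S [M id = e]]] }] else [U if c then [S [M id = e]]]]]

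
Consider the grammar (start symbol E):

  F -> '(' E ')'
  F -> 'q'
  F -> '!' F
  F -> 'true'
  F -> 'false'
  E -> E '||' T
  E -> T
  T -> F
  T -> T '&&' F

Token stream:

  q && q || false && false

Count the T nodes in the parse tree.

[E [E [T [T [F q]] && [F q]]] || [T [T [F false]] && [F false]]]

4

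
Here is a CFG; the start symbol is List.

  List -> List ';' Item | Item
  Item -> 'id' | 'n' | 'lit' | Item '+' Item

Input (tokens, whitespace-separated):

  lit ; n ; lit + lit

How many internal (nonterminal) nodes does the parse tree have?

8

[List [List [List [Item lit]] ; [Item n]] ; [Item [Item lit] + [Item lit]]]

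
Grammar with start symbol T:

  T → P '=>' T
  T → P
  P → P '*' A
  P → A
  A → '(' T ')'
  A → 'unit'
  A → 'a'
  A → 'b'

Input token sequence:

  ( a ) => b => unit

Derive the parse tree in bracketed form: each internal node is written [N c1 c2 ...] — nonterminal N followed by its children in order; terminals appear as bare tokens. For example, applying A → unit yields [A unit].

T
P => T
A => T
( T ) => T
( P ) => T
( A ) => T
( a ) => T
( a ) => P => T
( a ) => A => T
( a ) => b => T
( a ) => b => P
( a ) => b => A
( a ) => b => unit

[T [P [A ( [T [P [A a]]] )]] => [T [P [A b]] => [T [P [A unit]]]]]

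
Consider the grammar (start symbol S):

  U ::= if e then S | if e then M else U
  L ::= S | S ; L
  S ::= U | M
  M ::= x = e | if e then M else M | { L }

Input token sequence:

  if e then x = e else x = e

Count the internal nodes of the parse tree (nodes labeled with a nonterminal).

4

[S [M if e then [M x = e] else [M x = e]]]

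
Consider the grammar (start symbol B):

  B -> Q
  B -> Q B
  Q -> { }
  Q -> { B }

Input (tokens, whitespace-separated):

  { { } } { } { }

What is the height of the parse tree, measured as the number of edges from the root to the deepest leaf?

[B [Q { [B [Q { }]] }] [B [Q { }] [B [Q { }]]]]

4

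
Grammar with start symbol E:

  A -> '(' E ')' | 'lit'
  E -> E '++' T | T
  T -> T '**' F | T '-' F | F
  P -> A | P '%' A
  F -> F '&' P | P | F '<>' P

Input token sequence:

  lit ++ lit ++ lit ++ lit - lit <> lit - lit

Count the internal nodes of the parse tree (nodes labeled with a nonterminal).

31

[E [E [E [E [T [F [P [A lit]]]]] ++ [T [F [P [A lit]]]]] ++ [T [F [P [A lit]]]]] ++ [T [T [T [F [P [A lit]]]] - [F [F [P [A lit]]] <> [P [A lit]]]] - [F [P [A lit]]]]]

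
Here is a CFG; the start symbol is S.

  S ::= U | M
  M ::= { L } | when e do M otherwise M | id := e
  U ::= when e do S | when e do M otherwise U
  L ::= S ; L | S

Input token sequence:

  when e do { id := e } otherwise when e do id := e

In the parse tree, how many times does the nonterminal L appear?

[S [U when e do [M { [L [S [M id := e]]] }] otherwise [U when e do [S [M id := e]]]]]

1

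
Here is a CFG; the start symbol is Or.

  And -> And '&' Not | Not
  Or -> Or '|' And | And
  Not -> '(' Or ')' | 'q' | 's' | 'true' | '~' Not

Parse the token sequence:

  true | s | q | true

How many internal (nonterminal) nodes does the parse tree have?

12

[Or [Or [Or [Or [And [Not true]]] | [And [Not s]]] | [And [Not q]]] | [And [Not true]]]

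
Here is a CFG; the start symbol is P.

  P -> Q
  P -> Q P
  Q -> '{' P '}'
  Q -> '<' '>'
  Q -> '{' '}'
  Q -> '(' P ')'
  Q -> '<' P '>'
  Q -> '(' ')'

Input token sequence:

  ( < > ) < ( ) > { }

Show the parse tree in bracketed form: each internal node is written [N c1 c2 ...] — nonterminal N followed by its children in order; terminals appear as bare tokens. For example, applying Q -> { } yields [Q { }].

[P [Q ( [P [Q < >]] )] [P [Q < [P [Q ( )]] >] [P [Q { }]]]]

P
Q P
( P ) P
( Q ) P
( < > ) P
( < > ) Q P
( < > ) < P > P
( < > ) < Q > P
( < > ) < ( ) > P
( < > ) < ( ) > Q
( < > ) < ( ) > { }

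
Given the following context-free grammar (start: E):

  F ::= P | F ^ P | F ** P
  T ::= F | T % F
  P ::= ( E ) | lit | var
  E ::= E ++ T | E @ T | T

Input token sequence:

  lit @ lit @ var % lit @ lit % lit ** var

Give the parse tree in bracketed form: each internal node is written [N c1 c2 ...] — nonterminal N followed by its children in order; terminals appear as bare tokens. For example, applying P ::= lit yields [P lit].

[E [E [E [E [T [F [P lit]]]] @ [T [F [P lit]]]] @ [T [T [F [P var]]] % [F [P lit]]]] @ [T [T [F [P lit]]] % [F [F [P lit]] ** [P var]]]]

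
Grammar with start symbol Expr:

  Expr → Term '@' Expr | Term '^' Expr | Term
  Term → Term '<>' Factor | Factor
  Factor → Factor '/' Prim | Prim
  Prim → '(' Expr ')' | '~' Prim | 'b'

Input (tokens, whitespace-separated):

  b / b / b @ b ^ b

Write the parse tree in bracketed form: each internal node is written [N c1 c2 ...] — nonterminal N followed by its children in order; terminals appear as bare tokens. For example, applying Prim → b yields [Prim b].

Expr
Term @ Expr
Factor @ Expr
Factor / Prim @ Expr
Factor / Prim / Prim @ Expr
Prim / Prim / Prim @ Expr
b / Prim / Prim @ Expr
b / b / Prim @ Expr
b / b / b @ Expr
b / b / b @ Term ^ Expr
b / b / b @ Factor ^ Expr
b / b / b @ Prim ^ Expr
b / b / b @ b ^ Expr
b / b / b @ b ^ Term
b / b / b @ b ^ Factor
b / b / b @ b ^ Prim
b / b / b @ b ^ b

[Expr [Term [Factor [Factor [Factor [Prim b]] / [Prim b]] / [Prim b]]] @ [Expr [Term [Factor [Prim b]]] ^ [Expr [Term [Factor [Prim b]]]]]]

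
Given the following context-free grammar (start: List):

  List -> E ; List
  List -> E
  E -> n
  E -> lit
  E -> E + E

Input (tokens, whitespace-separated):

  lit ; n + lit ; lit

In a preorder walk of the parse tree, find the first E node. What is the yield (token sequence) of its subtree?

[List [E lit] ; [List [E [E n] + [E lit]] ; [List [E lit]]]]

lit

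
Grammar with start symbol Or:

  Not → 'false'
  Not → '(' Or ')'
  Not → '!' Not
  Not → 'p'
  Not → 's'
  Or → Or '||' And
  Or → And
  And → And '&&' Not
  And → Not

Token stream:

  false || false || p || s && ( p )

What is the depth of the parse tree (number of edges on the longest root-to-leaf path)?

[Or [Or [Or [Or [And [Not false]]] || [And [Not false]]] || [And [Not p]]] || [And [And [Not s]] && [Not ( [Or [And [Not p]]] )]]]

6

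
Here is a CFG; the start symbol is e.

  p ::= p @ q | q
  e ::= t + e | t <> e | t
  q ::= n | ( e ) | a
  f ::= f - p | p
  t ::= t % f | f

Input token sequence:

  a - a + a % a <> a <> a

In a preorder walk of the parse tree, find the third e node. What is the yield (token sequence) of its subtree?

a <> a

[e [t [f [f [p [q a]]] - [p [q a]]]] + [e [t [t [f [p [q a]]]] % [f [p [q a]]]] <> [e [t [f [p [q a]]]] <> [e [t [f [p [q a]]]]]]]]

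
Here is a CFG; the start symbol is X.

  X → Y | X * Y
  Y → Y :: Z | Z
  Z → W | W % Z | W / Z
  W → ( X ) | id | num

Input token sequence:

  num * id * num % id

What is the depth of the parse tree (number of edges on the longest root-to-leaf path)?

6

[X [X [X [Y [Z [W num]]]] * [Y [Z [W id]]]] * [Y [Z [W num] % [Z [W id]]]]]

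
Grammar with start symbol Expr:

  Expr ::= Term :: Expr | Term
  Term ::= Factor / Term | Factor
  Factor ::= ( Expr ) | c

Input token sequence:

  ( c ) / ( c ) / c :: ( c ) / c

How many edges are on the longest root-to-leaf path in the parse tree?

7

[Expr [Term [Factor ( [Expr [Term [Factor c]]] )] / [Term [Factor ( [Expr [Term [Factor c]]] )] / [Term [Factor c]]]] :: [Expr [Term [Factor ( [Expr [Term [Factor c]]] )] / [Term [Factor c]]]]]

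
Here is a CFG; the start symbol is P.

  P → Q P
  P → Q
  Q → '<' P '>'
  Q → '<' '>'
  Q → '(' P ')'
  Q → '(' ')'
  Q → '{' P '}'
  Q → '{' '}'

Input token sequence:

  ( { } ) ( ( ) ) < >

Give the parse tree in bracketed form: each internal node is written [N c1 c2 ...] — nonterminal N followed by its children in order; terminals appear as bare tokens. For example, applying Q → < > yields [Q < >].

[P [Q ( [P [Q { }]] )] [P [Q ( [P [Q ( )]] )] [P [Q < >]]]]

P
Q P
( P ) P
( Q ) P
( { } ) P
( { } ) Q P
( { } ) ( P ) P
( { } ) ( Q ) P
( { } ) ( ( ) ) P
( { } ) ( ( ) ) Q
( { } ) ( ( ) ) < >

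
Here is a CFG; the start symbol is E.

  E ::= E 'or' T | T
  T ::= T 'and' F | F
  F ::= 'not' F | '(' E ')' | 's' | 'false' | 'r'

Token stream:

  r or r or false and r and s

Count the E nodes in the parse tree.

3

[E [E [E [T [F r]]] or [T [F r]]] or [T [T [T [F false]] and [F r]] and [F s]]]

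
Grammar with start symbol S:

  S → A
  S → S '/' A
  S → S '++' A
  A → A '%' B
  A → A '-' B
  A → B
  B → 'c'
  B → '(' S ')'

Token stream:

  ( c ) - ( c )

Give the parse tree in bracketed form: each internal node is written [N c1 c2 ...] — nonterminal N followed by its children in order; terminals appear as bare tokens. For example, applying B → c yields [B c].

S
A
A - B
B - B
( S ) - B
( A ) - B
( B ) - B
( c ) - B
( c ) - ( S )
( c ) - ( A )
( c ) - ( B )
( c ) - ( c )

[S [A [A [B ( [S [A [B c]]] )]] - [B ( [S [A [B c]]] )]]]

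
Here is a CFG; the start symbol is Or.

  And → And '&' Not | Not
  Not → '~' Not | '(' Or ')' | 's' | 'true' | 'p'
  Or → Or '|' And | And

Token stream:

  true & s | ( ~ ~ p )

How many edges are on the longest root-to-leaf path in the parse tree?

8

[Or [Or [And [And [Not true]] & [Not s]]] | [And [Not ( [Or [And [Not ~ [Not ~ [Not p]]]]] )]]]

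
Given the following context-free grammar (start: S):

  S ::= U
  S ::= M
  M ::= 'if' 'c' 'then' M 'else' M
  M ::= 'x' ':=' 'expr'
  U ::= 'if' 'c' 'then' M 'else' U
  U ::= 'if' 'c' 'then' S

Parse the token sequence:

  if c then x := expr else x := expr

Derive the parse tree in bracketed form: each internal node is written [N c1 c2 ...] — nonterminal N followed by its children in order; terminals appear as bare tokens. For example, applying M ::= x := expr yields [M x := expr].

S
M
if c then M else M
if c then x := expr else M
if c then x := expr else x := expr

[S [M if c then [M x := expr] else [M x := expr]]]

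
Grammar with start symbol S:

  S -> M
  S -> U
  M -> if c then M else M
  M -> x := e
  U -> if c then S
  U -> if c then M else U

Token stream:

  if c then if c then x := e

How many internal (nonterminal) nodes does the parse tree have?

6

[S [U if c then [S [U if c then [S [M x := e]]]]]]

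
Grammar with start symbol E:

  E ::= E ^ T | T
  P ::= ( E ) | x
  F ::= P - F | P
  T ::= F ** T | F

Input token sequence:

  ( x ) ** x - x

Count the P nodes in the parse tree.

4

[E [T [F [P ( [E [T [F [P x]]]] )]] ** [T [F [P x] - [F [P x]]]]]]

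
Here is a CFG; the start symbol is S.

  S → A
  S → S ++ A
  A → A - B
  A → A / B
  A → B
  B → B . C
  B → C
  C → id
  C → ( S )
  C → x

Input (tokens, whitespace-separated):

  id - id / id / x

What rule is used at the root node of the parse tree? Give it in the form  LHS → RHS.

[S [A [A [A [A [B [C id]]] - [B [C id]]] / [B [C id]]] / [B [C x]]]]

S → A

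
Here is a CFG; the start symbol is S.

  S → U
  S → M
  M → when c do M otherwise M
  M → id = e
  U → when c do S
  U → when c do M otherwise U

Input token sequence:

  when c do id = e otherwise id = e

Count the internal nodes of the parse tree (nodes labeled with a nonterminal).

4

[S [M when c do [M id = e] otherwise [M id = e]]]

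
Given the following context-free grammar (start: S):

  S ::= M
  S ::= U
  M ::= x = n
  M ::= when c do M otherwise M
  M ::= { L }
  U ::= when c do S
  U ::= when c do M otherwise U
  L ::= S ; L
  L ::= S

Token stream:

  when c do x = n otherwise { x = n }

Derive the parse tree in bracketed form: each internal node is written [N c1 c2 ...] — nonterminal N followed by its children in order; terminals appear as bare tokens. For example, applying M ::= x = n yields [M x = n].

S
M
when c do M otherwise M
when c do x = n otherwise M
when c do x = n otherwise { L }
when c do x = n otherwise { S }
when c do x = n otherwise { M }
when c do x = n otherwise { x = n }

[S [M when c do [M x = n] otherwise [M { [L [S [M x = n]]] }]]]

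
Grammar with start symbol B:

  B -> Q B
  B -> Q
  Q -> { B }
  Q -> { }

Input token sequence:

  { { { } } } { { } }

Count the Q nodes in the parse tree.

5

[B [Q { [B [Q { [B [Q { }]] }]] }] [B [Q { [B [Q { }]] }]]]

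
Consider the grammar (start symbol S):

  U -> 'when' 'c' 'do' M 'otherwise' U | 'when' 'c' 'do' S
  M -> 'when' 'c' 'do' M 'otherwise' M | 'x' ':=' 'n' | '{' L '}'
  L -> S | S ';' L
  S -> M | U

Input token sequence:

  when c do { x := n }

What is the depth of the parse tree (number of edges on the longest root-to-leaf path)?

[S [U when c do [S [M { [L [S [M x := n]]] }]]]]

7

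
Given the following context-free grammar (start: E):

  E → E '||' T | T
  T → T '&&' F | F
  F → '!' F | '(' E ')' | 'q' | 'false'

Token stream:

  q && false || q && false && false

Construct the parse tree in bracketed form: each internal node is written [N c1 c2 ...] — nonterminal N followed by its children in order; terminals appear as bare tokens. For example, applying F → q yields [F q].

E
E || T
T || T
T && F || T
F && F || T
q && F || T
q && false || T
q && false || T && F
q && false || T && F && F
q && false || F && F && F
q && false || q && F && F
q && false || q && false && F
q && false || q && false && false

[E [E [T [T [F q]] && [F false]]] || [T [T [T [F q]] && [F false]] && [F false]]]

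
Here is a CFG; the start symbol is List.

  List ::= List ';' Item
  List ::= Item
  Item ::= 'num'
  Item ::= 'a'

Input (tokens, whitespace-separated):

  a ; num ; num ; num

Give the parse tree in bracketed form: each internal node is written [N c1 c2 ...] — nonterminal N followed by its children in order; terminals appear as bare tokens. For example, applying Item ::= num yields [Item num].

[List [List [List [List [Item a]] ; [Item num]] ; [Item num]] ; [Item num]]

List
List ; Item
List ; Item ; Item
List ; Item ; Item ; Item
Item ; Item ; Item ; Item
a ; Item ; Item ; Item
a ; num ; Item ; Item
a ; num ; num ; Item
a ; num ; num ; num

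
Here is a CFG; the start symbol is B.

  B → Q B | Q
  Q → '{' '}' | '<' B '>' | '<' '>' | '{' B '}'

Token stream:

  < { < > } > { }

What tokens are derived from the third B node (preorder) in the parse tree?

< >

[B [Q < [B [Q { [B [Q < >]] }]] >] [B [Q { }]]]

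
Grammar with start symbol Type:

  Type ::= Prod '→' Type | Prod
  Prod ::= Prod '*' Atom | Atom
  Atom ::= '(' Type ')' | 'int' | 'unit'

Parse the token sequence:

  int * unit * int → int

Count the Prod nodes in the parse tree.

[Type [Prod [Prod [Prod [Atom int]] * [Atom unit]] * [Atom int]] → [Type [Prod [Atom int]]]]

4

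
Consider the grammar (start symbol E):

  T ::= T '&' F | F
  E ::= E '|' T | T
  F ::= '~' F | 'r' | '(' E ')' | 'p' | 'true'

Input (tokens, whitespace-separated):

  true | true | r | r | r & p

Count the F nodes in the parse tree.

6

[E [E [E [E [E [T [F true]]] | [T [F true]]] | [T [F r]]] | [T [F r]]] | [T [T [F r]] & [F p]]]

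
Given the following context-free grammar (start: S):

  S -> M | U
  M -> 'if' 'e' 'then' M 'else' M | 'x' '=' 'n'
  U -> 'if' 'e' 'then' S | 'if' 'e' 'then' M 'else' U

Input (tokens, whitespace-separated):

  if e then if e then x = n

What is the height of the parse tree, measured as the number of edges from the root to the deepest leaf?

6

[S [U if e then [S [U if e then [S [M x = n]]]]]]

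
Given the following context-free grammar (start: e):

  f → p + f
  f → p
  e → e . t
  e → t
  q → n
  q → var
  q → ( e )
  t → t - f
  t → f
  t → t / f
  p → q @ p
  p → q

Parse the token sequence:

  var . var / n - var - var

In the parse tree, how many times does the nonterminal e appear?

[e [e [t [f [p [q var]]]]] . [t [t [t [t [f [p [q var]]]] / [f [p [q n]]]] - [f [p [q var]]]] - [f [p [q var]]]]]

2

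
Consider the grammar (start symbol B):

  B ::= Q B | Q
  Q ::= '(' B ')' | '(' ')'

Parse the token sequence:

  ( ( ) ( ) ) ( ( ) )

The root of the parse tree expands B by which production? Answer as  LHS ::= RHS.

[B [Q ( [B [Q ( )] [B [Q ( )]]] )] [B [Q ( [B [Q ( )]] )]]]

B ::= Q B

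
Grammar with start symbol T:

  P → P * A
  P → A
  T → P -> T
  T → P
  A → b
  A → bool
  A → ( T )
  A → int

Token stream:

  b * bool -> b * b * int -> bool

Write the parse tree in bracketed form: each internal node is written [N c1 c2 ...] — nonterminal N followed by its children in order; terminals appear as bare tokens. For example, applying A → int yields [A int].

T
P -> T
P * A -> T
A * A -> T
b * A -> T
b * bool -> T
b * bool -> P -> T
b * bool -> P * A -> T
b * bool -> P * A * A -> T
b * bool -> A * A * A -> T
b * bool -> b * A * A -> T
b * bool -> b * b * A -> T
b * bool -> b * b * int -> T
b * bool -> b * b * int -> P
b * bool -> b * b * int -> A
b * bool -> b * b * int -> bool

[T [P [P [A b]] * [A bool]] -> [T [P [P [P [A b]] * [A b]] * [A int]] -> [T [P [A bool]]]]]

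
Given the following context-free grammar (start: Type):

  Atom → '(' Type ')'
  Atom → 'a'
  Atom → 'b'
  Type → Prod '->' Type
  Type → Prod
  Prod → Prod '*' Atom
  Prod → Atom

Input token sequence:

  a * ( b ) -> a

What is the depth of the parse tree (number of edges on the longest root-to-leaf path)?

[Type [Prod [Prod [Atom a]] * [Atom ( [Type [Prod [Atom b]]] )]] -> [Type [Prod [Atom a]]]]

6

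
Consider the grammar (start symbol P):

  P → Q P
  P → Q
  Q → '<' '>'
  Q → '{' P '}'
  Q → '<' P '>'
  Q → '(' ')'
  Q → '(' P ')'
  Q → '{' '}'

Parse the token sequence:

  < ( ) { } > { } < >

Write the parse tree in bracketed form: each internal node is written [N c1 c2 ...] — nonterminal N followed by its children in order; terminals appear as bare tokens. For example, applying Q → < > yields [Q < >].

[P [Q < [P [Q ( )] [P [Q { }]]] >] [P [Q { }] [P [Q < >]]]]

P
Q P
< P > P
< Q P > P
< ( ) P > P
< ( ) Q > P
< ( ) { } > P
< ( ) { } > Q P
< ( ) { } > { } P
< ( ) { } > { } Q
< ( ) { } > { } < >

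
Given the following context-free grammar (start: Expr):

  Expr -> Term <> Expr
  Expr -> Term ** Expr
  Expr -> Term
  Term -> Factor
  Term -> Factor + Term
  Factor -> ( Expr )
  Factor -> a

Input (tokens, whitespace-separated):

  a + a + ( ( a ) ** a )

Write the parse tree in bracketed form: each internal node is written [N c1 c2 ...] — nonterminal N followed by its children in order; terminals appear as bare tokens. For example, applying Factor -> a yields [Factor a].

[Expr [Term [Factor a] + [Term [Factor a] + [Term [Factor ( [Expr [Term [Factor ( [Expr [Term [Factor a]]] )]] ** [Expr [Term [Factor a]]]] )]]]]]

Expr
Term
Factor + Term
a + Term
a + Factor + Term
a + a + Term
a + a + Factor
a + a + ( Expr )
a + a + ( Term ** Expr )
a + a + ( Factor ** Expr )
a + a + ( ( Expr ) ** Expr )
a + a + ( ( Term ) ** Expr )
a + a + ( ( Factor ) ** Expr )
a + a + ( ( a ) ** Expr )
a + a + ( ( a ) ** Term )
a + a + ( ( a ) ** Factor )
a + a + ( ( a ) ** a )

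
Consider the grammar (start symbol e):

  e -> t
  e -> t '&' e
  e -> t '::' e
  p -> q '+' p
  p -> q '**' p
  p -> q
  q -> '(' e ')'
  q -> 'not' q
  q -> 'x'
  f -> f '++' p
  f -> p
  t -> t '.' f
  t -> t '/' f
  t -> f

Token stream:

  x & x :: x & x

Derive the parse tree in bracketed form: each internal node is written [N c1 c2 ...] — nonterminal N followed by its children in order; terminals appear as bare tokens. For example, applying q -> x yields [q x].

e
t & e
f & e
p & e
q & e
x & e
x & t :: e
x & f :: e
x & p :: e
x & q :: e
x & x :: e
x & x :: t & e
x & x :: f & e
x & x :: p & e
x & x :: q & e
x & x :: x & e
x & x :: x & t
x & x :: x & f
x & x :: x & p
x & x :: x & q
x & x :: x & x

[e [t [f [p [q x]]]] & [e [t [f [p [q x]]]] :: [e [t [f [p [q x]]]] & [e [t [f [p [q x]]]]]]]]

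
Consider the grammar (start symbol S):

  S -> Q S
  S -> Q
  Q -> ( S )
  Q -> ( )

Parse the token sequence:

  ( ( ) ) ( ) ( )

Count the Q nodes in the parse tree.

[S [Q ( [S [Q ( )]] )] [S [Q ( )] [S [Q ( )]]]]

4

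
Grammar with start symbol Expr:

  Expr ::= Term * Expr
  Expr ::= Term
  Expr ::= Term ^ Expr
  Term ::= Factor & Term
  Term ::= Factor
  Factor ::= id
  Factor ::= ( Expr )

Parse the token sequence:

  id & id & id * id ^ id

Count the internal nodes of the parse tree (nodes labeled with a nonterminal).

13

[Expr [Term [Factor id] & [Term [Factor id] & [Term [Factor id]]]] * [Expr [Term [Factor id]] ^ [Expr [Term [Factor id]]]]]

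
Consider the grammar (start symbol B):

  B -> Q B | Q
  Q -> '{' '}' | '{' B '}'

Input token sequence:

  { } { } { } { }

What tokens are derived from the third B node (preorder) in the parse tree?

[B [Q { }] [B [Q { }] [B [Q { }] [B [Q { }]]]]]

{ } { }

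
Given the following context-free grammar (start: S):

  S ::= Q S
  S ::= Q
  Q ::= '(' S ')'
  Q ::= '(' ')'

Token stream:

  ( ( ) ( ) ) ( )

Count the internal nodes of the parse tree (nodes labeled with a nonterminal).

8

[S [Q ( [S [Q ( )] [S [Q ( )]]] )] [S [Q ( )]]]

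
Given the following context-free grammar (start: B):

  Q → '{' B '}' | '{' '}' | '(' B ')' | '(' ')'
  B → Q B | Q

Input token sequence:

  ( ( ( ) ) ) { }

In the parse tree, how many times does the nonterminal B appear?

4

[B [Q ( [B [Q ( [B [Q ( )]] )]] )] [B [Q { }]]]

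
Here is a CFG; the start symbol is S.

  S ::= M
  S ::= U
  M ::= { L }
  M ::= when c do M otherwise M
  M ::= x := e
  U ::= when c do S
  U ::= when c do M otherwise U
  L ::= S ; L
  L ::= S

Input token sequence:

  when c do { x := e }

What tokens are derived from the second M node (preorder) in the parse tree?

x := e

[S [U when c do [S [M { [L [S [M x := e]]] }]]]]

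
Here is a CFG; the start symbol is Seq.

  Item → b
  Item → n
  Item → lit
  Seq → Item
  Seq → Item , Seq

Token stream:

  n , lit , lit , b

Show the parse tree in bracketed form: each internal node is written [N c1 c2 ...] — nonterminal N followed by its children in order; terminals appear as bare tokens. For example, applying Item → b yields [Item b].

[Seq [Item n] , [Seq [Item lit] , [Seq [Item lit] , [Seq [Item b]]]]]

Seq
Item , Seq
n , Seq
n , Item , Seq
n , lit , Seq
n , lit , Item , Seq
n , lit , lit , Seq
n , lit , lit , Item
n , lit , lit , b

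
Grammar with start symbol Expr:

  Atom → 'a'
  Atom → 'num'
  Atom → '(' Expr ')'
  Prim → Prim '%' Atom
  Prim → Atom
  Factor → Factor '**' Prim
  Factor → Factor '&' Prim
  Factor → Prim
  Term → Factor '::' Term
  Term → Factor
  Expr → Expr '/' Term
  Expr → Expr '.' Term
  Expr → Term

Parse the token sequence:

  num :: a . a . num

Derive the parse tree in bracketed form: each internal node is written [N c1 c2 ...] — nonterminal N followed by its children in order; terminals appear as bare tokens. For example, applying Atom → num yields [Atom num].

Expr
Expr . Term
Expr . Term . Term
Term . Term . Term
Factor :: Term . Term . Term
Prim :: Term . Term . Term
Atom :: Term . Term . Term
num :: Term . Term . Term
num :: Factor . Term . Term
num :: Prim . Term . Term
num :: Atom . Term . Term
num :: a . Term . Term
num :: a . Factor . Term
num :: a . Prim . Term
num :: a . Atom . Term
num :: a . a . Term
num :: a . a . Factor
num :: a . a . Prim
num :: a . a . Atom
num :: a . a . num

[Expr [Expr [Expr [Term [Factor [Prim [Atom num]]] :: [Term [Factor [Prim [Atom a]]]]]] . [Term [Factor [Prim [Atom a]]]]] . [Term [Factor [Prim [Atom num]]]]]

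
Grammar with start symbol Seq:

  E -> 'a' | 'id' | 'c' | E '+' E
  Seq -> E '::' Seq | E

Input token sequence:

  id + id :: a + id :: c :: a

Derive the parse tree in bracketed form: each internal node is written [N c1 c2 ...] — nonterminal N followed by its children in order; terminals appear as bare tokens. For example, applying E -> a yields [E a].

[Seq [E [E id] + [E id]] :: [Seq [E [E a] + [E id]] :: [Seq [E c] :: [Seq [E a]]]]]

Seq
E :: Seq
E + E :: Seq
id + E :: Seq
id + id :: Seq
id + id :: E :: Seq
id + id :: E + E :: Seq
id + id :: a + E :: Seq
id + id :: a + id :: Seq
id + id :: a + id :: E :: Seq
id + id :: a + id :: c :: Seq
id + id :: a + id :: c :: E
id + id :: a + id :: c :: a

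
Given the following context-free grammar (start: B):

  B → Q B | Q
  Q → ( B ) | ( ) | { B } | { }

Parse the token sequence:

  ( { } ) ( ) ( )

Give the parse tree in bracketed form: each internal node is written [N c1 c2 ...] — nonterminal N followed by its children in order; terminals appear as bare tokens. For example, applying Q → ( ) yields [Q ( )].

[B [Q ( [B [Q { }]] )] [B [Q ( )] [B [Q ( )]]]]

B
Q B
( B ) B
( Q ) B
( { } ) B
( { } ) Q B
( { } ) ( ) B
( { } ) ( ) Q
( { } ) ( ) ( )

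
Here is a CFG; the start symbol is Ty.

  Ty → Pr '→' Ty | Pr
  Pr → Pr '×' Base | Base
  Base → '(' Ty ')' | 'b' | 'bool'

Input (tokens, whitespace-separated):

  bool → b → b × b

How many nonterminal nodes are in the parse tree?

11

[Ty [Pr [Base bool]] → [Ty [Pr [Base b]] → [Ty [Pr [Pr [Base b]] × [Base b]]]]]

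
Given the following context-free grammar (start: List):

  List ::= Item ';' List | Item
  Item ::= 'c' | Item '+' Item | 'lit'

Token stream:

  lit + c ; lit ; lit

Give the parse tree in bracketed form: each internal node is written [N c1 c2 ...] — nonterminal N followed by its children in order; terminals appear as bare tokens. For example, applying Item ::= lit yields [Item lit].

List
Item ; List
Item + Item ; List
lit + Item ; List
lit + c ; List
lit + c ; Item ; List
lit + c ; lit ; List
lit + c ; lit ; Item
lit + c ; lit ; lit

[List [Item [Item lit] + [Item c]] ; [List [Item lit] ; [List [Item lit]]]]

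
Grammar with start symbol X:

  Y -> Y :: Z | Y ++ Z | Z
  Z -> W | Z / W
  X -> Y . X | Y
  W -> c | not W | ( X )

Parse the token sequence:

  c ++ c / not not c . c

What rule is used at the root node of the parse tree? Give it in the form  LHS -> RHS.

[X [Y [Y [Z [W c]]] ++ [Z [Z [W c]] / [W not [W not [W c]]]]] . [X [Y [Z [W c]]]]]

X -> Y . X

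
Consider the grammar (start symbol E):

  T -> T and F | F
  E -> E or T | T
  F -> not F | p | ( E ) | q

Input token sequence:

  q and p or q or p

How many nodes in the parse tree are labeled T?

[E [E [E [T [T [F q]] and [F p]]] or [T [F q]]] or [T [F p]]]

4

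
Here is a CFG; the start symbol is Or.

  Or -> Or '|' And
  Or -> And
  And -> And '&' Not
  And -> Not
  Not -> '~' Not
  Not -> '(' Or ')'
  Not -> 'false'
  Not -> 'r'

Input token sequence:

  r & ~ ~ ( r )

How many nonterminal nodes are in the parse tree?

10

[Or [And [And [Not r]] & [Not ~ [Not ~ [Not ( [Or [And [Not r]]] )]]]]]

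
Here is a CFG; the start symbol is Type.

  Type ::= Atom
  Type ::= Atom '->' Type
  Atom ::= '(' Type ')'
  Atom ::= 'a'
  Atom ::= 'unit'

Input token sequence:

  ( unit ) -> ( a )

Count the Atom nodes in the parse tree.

4

[Type [Atom ( [Type [Atom unit]] )] -> [Type [Atom ( [Type [Atom a]] )]]]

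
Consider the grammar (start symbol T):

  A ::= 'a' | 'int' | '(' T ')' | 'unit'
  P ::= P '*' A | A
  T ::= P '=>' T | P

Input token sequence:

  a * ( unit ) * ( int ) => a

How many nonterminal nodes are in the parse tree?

[T [P [P [P [A a]] * [A ( [T [P [A unit]]] )]] * [A ( [T [P [A int]]] )]] => [T [P [A a]]]]

16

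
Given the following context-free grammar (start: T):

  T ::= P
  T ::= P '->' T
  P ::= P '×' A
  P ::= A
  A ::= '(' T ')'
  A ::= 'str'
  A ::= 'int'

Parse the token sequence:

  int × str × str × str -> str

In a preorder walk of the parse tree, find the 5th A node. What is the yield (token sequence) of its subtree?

[T [P [P [P [P [A int]] × [A str]] × [A str]] × [A str]] -> [T [P [A str]]]]

str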